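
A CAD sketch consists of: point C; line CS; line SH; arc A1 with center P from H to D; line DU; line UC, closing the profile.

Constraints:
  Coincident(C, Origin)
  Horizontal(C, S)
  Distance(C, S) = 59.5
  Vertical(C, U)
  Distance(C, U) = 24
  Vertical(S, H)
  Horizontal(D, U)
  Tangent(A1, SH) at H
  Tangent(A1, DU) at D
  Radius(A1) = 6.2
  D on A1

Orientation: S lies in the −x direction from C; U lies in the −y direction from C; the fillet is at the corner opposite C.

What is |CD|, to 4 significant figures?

58.45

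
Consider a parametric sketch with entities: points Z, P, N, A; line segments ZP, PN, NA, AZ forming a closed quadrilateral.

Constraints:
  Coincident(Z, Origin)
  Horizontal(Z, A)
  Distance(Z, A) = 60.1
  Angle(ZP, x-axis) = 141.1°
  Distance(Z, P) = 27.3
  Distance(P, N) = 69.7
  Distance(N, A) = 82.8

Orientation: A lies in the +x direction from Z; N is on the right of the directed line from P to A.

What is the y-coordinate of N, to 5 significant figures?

-50.719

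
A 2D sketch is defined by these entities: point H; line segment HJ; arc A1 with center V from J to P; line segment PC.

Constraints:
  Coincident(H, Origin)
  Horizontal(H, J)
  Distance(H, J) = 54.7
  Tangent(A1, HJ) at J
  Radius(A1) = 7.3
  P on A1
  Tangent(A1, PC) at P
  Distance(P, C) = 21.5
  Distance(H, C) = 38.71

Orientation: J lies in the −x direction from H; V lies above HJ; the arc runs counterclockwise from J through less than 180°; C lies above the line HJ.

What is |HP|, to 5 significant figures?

49.519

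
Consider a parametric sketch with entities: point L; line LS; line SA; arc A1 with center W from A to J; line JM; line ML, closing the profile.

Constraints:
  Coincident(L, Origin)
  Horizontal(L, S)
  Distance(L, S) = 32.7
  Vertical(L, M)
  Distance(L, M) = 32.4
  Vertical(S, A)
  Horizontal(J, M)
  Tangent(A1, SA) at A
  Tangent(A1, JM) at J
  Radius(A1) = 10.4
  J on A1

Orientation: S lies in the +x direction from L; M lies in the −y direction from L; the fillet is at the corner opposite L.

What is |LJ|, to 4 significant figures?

39.33

L is at the origin; LS is horizontal with |LS| = 32.7 and S on the +x side, so S = (32.70, 0.000). LM is vertical with |LM| = 32.4 and M on the −y side, so M = (0.000, -32.40). The virtual corner opposite L is at (32.70, -32.40). The tangent condition forces WA to be normal to SA and tangency of A1 to JM means the radius WJ is perpendicular to JM, with radius 10.4, so the center W sits 10.4 in from both sides at W = (22.30, -22.00). That places the tangent points at A = (32.70, -22.00) on SA and J = (22.30, -32.40) on JM. Then |LJ| = |J − L| = 39.33.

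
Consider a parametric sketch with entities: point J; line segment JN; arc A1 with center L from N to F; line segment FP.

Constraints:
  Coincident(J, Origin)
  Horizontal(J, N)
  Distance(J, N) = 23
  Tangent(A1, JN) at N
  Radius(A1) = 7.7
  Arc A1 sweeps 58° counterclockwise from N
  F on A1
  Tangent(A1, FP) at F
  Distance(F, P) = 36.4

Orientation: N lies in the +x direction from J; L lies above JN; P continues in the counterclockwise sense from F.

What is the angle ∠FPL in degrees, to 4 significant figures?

11.94°

J is at the origin; JN is horizontal with |JN| = 23.0 and N on the +x side, so N = (23.00, 0.000). A1 meets JN tangentially, so LN is at right angles to JN, so L = N + (0, 7.7) = (23.00, 7.700). On A1, N sits at bearing -90° from L; a 58° counterclockwise sweep puts F at bearing -32°, so F = L + 7.7·(cos -32°, sin -32°) = (29.53, 3.620). Tangency of A1 to FP means the radius LF is perpendicular to FP, so FP runs along (−sin -32°, cos -32°); with |FP| = 36.4, P = (48.82, 34.49). Then cos ∠FPL = PF·PL / (|PF||PL|), giving 11.94°.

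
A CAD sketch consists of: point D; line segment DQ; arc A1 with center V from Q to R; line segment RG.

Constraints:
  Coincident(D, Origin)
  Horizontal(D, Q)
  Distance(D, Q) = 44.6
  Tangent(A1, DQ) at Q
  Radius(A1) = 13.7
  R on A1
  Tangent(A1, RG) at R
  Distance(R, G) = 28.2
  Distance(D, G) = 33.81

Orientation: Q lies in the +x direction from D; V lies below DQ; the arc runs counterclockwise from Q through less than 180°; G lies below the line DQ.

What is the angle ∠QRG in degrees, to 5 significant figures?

152.37°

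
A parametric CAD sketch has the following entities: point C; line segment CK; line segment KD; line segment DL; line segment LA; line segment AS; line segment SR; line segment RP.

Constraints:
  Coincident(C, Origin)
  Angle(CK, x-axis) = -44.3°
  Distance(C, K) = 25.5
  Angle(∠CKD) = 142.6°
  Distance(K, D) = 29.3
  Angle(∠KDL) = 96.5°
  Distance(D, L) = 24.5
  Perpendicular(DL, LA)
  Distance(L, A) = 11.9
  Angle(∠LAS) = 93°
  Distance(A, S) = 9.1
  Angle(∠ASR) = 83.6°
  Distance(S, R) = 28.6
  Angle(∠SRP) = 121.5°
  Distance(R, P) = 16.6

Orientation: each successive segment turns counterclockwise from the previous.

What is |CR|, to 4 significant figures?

67.56

C is at the origin; CK runs at -44.3° with length 25.5, so K = (18.25, -17.81). ∠CKD = 142.6° gives KD at -6.900° from the x-axis; with |KD| = 29.3, D = (47.34, -21.33). ∠KDL = 96.5° gives DL at 76.60° from the x-axis; with |DL| = 24.5, L = (53.02, 2.503). The perpendicularity gives LA at right angles to DL, so LA runs at 166.6°; with |LA| = 11.9, A = (41.44, 5.261). ∠LAS = 93.0° gives AS at -106.4° from the x-axis; with |AS| = 9.1, S = (38.87, -3.469). ∠ASR = 83.6° gives SR at -10.00° from the x-axis; with |SR| = 28.6, R = (67.04, -8.435). Then |CR| = |R − C| = 67.56.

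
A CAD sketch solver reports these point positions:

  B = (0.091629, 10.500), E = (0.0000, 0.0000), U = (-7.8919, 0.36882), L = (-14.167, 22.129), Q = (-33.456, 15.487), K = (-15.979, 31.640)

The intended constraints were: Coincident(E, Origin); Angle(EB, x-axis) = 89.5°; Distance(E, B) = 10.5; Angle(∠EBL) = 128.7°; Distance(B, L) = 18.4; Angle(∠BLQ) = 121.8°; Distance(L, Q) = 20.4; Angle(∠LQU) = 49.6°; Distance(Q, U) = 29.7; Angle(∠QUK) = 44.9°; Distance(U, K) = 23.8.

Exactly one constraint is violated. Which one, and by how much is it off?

Distance(U, K) = 23.8 — off by 8.50.

E = (0.00, 0.00) ✓; EB at 89.50° ✓; |EB| = 10.50 ✓; ∠EBL = 128.7° ✓; |BL| = 18.40 ✓; ∠BLQ = 121.8° ✓; |LQ| = 20.40 ✓; ∠LQU = 49.60° ✓; |QU| = 29.70 ✓; ∠QUK = 44.90° ✓; |UK| = 32.30 ✗.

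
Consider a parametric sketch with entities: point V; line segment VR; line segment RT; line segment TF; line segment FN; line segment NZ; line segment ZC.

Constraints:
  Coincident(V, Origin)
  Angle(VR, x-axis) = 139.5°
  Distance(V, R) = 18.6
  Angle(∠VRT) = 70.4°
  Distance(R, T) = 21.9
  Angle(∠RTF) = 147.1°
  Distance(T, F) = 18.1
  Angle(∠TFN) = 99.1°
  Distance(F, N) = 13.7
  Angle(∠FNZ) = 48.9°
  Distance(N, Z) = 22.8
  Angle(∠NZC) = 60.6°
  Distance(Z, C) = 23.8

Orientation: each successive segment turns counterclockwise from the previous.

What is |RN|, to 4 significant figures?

38.69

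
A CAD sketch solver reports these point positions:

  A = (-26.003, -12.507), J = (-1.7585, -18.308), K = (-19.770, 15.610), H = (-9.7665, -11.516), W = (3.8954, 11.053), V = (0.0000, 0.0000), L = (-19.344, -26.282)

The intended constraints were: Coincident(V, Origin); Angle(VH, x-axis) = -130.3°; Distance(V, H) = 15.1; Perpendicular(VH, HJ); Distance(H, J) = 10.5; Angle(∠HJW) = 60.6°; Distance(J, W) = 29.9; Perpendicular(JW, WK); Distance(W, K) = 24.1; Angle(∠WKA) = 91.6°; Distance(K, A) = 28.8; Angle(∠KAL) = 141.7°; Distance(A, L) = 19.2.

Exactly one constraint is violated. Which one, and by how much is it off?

Distance(A, L) = 19.2 — off by 3.90.

V = (0.00, 0.00) ✓; VH at -130.3° ✓; |VH| = 15.10 ✓; ∠(VH, HJ) = 90.00° ✓; |HJ| = 10.50 ✓; ∠HJW = 60.60° ✓; |JW| = 29.90 ✓; ∠(JW, WK) = 90.00° ✓; |WK| = 24.10 ✓; ∠WKA = 91.60° ✓; |KA| = 28.80 ✓; ∠KAL = 141.7° ✓; |AL| = 15.30 ✗.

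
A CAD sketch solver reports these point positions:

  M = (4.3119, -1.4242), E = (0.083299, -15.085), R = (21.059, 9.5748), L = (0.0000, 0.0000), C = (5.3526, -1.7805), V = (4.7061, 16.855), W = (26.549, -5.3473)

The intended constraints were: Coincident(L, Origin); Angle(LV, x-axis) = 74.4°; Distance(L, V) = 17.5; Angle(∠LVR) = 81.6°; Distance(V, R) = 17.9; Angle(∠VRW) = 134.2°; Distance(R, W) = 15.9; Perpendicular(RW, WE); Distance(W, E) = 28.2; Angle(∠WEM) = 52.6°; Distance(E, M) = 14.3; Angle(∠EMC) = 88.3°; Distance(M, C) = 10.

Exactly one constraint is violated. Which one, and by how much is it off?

Distance(M, C) = 10 — off by 8.90.

L = (0.00, 0.00) ✓; LV at 74.40° ✓; |LV| = 17.50 ✓; ∠LVR = 81.60° ✓; |VR| = 17.90 ✓; ∠VRW = 134.2° ✓; |RW| = 15.90 ✓; ∠(RW, WE) = 90.00° ✓; |WE| = 28.20 ✓; ∠WEM = 52.60° ✓; |EM| = 14.30 ✓; ∠EMC = 88.30° ✓; |MC| = 1.100 ✗.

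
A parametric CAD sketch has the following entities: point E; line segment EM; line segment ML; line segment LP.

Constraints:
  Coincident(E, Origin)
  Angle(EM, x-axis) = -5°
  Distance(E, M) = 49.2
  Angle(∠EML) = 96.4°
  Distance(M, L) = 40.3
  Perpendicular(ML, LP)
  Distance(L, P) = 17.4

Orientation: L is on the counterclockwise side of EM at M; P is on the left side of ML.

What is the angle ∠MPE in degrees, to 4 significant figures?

57.88°

E is at the origin; EM runs at -5.0° with length 49.2, so M = 49.2·(cos -5.0°, sin -5.0°) = (49.01, -4.288). ∠EML = 96.4°, so ML runs at -5.0° + (180° − 96.4°) = 78.60° from the x-axis; with |ML| = 40.3, L = M + 40.3·(cos 78.60°, sin 78.60°) = (56.98, 35.22). ML is perpendicular to LP; with |LP| = 17.4 on the left of ML, P = L + 17.4·(-0.9803, 0.1977) = (39.92, 38.66). Then cos ∠MPE = PM·PE / (|PM||PE|), giving 57.88°.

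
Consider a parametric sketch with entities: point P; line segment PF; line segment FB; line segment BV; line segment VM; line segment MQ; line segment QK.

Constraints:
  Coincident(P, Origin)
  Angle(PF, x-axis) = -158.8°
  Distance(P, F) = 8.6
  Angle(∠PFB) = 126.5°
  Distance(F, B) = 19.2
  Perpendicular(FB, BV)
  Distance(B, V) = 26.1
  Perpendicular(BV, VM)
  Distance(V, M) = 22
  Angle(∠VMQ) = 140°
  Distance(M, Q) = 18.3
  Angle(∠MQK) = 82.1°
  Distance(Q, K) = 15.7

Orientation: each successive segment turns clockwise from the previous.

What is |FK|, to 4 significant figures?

6.423

P is at the origin; PF runs at -158.8° with length 8.6, so F = (-8.018, -3.110). ∠PFB = 126.5° gives FB at 147.7° from the x-axis; with |FB| = 19.2, B = (-24.25, 7.150). FB ⟂ BV, so BV runs at 57.70°; with |BV| = 26.1, V = (-10.30, 29.21). BV is perpendicular to VM, so VM runs at -32.30°; with |VM| = 22.0, M = (8.295, 17.46). ∠VMQ = 140.0° gives MQ at -72.30° from the x-axis; with |MQ| = 18.3, Q = (13.86, 0.02147). ∠MQK = 82.1° gives QK at -170.2° from the x-axis; with |QK| = 15.7, K = (-1.612, -2.651). Then |FK| = |K − F| = 6.423.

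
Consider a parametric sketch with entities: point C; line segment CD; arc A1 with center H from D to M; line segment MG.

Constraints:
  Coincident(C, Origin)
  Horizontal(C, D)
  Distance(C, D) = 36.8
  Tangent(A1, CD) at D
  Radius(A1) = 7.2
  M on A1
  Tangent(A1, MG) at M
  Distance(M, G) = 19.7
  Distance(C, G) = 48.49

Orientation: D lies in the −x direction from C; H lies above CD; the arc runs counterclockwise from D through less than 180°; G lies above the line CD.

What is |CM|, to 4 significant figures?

32.21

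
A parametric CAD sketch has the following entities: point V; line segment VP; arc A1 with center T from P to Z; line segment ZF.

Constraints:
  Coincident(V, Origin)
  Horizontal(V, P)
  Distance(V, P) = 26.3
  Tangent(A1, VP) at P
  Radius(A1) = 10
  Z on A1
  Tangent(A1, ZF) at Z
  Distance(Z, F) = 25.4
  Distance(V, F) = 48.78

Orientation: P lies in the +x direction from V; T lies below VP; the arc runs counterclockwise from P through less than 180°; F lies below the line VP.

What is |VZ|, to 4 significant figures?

23.81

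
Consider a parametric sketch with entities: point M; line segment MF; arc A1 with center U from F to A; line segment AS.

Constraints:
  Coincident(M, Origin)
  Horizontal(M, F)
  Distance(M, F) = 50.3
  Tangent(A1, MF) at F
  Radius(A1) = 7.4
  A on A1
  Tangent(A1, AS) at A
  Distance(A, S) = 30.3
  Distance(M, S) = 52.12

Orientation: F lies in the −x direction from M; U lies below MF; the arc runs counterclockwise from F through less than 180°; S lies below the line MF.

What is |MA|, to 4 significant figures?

57.42

Checks: ∠(UF, FM) = 90.00° ✓; |UF| = 7.400 ✓; |UA| = 7.400 ✓; ∠(UA, AS) = 90.00° ✓; |AS| = 30.30 ✓; |MS| = 52.12 ✓.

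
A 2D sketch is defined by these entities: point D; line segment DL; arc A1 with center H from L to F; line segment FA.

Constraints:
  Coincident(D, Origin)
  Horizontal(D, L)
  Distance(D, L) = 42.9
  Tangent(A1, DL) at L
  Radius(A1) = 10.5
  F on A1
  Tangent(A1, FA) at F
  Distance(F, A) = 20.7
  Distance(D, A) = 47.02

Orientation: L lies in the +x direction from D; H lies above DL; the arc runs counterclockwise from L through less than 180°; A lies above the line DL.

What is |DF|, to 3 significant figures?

53.1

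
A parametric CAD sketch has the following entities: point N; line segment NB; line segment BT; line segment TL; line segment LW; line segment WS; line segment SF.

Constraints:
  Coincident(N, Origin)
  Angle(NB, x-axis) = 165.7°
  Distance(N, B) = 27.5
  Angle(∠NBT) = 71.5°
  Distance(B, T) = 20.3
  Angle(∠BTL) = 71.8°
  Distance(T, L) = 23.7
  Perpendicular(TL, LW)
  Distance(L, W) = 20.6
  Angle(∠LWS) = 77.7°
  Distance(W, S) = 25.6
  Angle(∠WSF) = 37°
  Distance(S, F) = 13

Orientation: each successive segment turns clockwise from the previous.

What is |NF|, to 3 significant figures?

19.2

∠LWS = 77.7° gives WS at 117° from the x-axis; with |WS| = 25.6, S = (-28.2, 15.3). ∠WSF = 37.0° gives SF at -26.3° from the x-axis; with |SF| = 13.0, F = (-16.6, 9.58). Then |NF| = |F − N| = 19.2.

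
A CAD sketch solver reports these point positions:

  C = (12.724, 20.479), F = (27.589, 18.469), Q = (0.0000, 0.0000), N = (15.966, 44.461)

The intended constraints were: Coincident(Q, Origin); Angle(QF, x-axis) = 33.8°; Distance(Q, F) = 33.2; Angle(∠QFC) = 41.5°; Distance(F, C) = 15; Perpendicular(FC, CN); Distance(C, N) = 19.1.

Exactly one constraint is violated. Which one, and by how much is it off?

Distance(C, N) = 19.1 — off by 5.10.

Q = (0.00, 0.00) ✓; QF at 33.80° ✓; |QF| = 33.20 ✓; ∠QFC = 41.50° ✓; |FC| = 15.00 ✓; ∠(FC, CN) = 90.00° ✓; |CN| = 24.20 ✗.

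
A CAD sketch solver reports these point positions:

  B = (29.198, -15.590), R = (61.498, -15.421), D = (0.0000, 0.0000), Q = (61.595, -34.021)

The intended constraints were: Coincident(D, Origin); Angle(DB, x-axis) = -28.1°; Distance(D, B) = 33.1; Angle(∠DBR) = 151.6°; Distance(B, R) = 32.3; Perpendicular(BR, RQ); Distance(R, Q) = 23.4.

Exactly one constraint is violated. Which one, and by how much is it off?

Distance(R, Q) = 23.4 — off by 4.80.

D = (0.00, 0.00) ✓; DB at -28.10° ✓; |DB| = 33.10 ✓; ∠DBR = 151.6° ✓; |BR| = 32.30 ✓; ∠(BR, RQ) = 90.00° ✓; |RQ| = 18.60 ✗.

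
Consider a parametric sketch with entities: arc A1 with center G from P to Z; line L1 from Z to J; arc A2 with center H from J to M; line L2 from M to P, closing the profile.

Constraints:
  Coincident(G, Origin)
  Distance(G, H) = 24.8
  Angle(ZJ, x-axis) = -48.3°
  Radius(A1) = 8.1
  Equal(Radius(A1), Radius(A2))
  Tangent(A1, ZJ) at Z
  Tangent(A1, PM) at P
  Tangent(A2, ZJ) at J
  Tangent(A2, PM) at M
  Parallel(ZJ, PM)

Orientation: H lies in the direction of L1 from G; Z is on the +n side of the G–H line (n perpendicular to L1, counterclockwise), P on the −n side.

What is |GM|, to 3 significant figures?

26.1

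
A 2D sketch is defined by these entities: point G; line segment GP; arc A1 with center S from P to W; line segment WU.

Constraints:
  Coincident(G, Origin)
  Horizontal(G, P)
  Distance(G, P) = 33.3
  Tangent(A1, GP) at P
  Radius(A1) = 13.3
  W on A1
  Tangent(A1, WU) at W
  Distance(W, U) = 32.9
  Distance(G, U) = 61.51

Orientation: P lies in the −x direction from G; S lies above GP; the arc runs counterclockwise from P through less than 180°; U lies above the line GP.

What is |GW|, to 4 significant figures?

29.40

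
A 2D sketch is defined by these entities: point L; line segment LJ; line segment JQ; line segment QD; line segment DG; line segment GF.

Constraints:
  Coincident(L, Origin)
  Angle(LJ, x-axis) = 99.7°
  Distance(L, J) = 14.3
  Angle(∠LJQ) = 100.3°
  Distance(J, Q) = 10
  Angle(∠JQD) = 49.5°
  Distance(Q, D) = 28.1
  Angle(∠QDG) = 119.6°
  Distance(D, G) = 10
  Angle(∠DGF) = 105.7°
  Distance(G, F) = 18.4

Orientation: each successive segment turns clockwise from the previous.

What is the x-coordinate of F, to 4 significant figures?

-20.45

L is at the origin; LJ runs at 99.7° with length 14.3, so J = (-2.409, 14.10). ∠LJQ = 100.3° gives JQ at 20.00° from the x-axis; with |JQ| = 10.0, Q = (6.988, 17.52). ∠JQD = 49.5° gives QD at -110.5° from the x-axis; with |QD| = 28.1, D = (-2.853, -8.805). ∠QDG = 119.6° gives DG at -170.9° from the x-axis; with |DG| = 10.0, G = (-12.73, -10.39). ∠DGF = 105.7° gives GF at 114.8° from the x-axis; with |GF| = 18.4, F = (-20.45, 6.317). So F.x = -20.45.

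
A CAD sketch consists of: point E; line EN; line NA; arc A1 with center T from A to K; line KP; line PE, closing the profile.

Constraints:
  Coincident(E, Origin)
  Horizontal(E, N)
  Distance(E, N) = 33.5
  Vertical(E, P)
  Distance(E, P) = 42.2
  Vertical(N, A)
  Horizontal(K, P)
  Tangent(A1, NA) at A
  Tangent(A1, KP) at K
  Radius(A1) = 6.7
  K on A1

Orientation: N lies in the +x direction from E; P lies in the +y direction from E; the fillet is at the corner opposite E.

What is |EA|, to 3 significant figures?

48.8

The virtual corner opposite E is at (33.5, 42.2). Since A1 is tangent to NA there, TA ⟂ NA and A1 meets KP tangentially, so TK is at right angles to KP, with radius 6.7, so the center T sits 6.7 in from both sides at T = (26.8, 35.5). That places the tangent points at A = (33.5, 35.5) on NA and K = (26.8, 42.2) on KP. Then |EA| = |A − E| = 48.8.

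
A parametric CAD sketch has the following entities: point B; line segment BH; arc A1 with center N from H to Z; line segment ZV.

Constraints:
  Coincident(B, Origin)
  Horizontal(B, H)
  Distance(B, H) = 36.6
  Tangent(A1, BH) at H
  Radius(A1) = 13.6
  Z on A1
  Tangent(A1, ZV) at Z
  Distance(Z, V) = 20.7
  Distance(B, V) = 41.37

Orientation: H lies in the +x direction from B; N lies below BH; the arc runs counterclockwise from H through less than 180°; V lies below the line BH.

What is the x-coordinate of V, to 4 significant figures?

23.07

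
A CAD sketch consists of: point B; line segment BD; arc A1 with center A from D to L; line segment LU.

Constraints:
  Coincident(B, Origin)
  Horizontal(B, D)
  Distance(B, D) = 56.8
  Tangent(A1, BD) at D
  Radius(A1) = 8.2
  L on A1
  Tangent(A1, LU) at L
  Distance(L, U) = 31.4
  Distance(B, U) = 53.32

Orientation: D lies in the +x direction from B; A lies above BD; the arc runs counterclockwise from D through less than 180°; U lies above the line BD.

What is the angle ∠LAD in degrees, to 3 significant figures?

137°

Checks: |AL| = 8.200 ✓; ∠(AL, LU) = 90.00° ✓; |LU| = 31.40 ✓; |BU| = 53.32 ✓.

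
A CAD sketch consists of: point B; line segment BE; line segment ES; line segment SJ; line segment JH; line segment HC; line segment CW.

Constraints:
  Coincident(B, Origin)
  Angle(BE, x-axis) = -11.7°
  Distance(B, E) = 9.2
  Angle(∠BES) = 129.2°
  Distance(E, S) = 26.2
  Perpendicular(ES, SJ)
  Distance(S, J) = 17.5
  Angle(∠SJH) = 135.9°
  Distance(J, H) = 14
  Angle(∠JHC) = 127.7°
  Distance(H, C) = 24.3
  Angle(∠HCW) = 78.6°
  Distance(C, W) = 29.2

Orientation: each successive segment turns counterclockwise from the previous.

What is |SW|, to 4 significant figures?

25.14

∠JHC = 127.7° gives HC at -134.5° from the x-axis; with |HC| = 24.3, C = (-12.63, 12.56). ∠HCW = 78.6° gives CW at -33.10° from the x-axis; with |CW| = 29.2, W = (11.83, -3.382). Then |SW| = |W − S| = 25.14.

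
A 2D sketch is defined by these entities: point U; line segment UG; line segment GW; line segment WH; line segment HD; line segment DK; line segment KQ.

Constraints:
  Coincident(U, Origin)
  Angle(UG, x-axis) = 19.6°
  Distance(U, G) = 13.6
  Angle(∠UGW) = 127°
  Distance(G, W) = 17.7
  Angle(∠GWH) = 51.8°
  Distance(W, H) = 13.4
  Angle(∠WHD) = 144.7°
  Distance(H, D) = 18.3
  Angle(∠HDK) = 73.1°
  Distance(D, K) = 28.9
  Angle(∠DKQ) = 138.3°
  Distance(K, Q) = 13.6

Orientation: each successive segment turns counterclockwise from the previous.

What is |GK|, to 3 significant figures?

15.4

U is at the origin; UG runs at 19.6° with length 13.6, so G = (12.8, 4.56). ∠UGW = 127.0° gives GW at 72.6° from the x-axis; with |GW| = 17.7, W = (18.1, 21.5). ∠GWH = 51.8° gives WH at -159° from the x-axis; with |WH| = 13.4, H = (5.58, 16.7). ∠WHD = 144.7° gives HD at -124° from the x-axis; with |HD| = 18.3, D = (-4.63, 1.50). ∠HDK = 73.1° gives DK at -17.0° from the x-axis; with |DK| = 28.9, K = (23.0, -6.95). Then |GK| = |K − G| = 15.4.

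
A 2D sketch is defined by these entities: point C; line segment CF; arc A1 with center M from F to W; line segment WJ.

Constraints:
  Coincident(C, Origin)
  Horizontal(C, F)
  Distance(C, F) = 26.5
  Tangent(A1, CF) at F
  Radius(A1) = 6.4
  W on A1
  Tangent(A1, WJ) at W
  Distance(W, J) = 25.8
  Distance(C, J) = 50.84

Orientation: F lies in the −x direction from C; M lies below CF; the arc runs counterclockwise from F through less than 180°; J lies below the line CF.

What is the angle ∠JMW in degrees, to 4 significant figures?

76.07°

C is at the origin; CF is horizontal with |CF| = 26.5 and F on the −x side, so F = (-26.50, 0.000). Tangency of A1 to CF means the radius MF is perpendicular to CF, so M = F + (0, -6.4) = (-26.50, -6.400). Since MW ⟂ WJ (tangency), |MJ| = √(6.4² + 25.8²) = 26.58 regardless of where W sits on A1. So J lies on both circle(C, 50.84) and circle(M, 26.58); the below-CF intersection is J = (-42.85, -27.36). W is the foot of the tangent from J: W = (-32.35, -3.794).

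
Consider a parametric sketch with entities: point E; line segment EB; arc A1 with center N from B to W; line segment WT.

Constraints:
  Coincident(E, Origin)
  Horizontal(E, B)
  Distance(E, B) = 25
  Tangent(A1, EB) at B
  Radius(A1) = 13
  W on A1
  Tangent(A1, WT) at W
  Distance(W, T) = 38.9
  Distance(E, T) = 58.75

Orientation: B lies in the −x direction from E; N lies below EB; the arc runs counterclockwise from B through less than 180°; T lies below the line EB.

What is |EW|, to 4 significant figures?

41.12

Checks: ∠(NB, BE) = 90.00° ✓; |NW| = 13.00 ✓; ∠(NW, WT) = 90.00° ✓; |WT| = 38.90 ✓; |ET| = 58.75 ✓.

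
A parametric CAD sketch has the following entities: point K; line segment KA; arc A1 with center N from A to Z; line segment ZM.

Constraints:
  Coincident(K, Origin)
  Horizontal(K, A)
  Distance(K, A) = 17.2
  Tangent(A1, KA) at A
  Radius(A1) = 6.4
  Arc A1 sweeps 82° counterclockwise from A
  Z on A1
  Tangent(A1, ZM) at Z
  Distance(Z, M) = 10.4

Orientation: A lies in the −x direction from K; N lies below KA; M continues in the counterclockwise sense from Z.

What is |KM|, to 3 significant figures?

29.6

K is at the origin; K and A share the same y with |KA| = 17.2 and A on the −x side, so A = (-17.2, 0.00). The tangent condition forces NA to be normal to KA, so N = A + (0, -6.4) = (-17.2, -6.40). On A1, A sits at bearing 90° from N; an 82° counterclockwise sweep puts Z at bearing 172°, so Z = N + 6.4·(cos 172°, sin 172°) = (-23.5, -5.51). A1 meets ZM tangentially, so NZ is at right angles to ZM, so ZM runs along (−sin 172°, cos 172°); with |ZM| = 10.4, M = (-25.0, -15.8). Then |KM| = |M − K| = 29.6.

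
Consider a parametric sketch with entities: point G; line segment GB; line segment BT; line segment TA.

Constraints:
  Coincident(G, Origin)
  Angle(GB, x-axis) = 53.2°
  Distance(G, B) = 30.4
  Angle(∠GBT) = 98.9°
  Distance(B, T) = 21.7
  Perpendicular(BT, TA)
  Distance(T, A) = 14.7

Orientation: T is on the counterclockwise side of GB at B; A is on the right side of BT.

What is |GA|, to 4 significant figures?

51.94

G is at the origin; GB runs at 53.2° with length 30.4, so B = 30.4·(cos 53.2°, sin 53.2°) = (18.21, 24.34). ∠GBT = 98.9°, so BT runs at 53.2° + (180° − 98.9°) = 134.3° from the x-axis; with |BT| = 21.7, T = B + 21.7·(cos 134.3°, sin 134.3°) = (3.055, 39.87). BT is perpendicular to TA; with |TA| = 14.7 on the right of BT, A = T + 14.7·(0.7157, 0.6984) = (13.58, 50.14). Then |GA| = |A − G| = 51.94.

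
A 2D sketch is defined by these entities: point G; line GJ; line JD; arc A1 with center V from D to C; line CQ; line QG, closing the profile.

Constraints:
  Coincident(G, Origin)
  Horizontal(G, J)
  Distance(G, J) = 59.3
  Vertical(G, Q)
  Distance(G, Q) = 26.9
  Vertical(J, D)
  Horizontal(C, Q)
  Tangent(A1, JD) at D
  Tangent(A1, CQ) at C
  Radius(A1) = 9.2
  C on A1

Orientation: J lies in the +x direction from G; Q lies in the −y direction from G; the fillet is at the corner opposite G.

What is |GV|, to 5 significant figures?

53.135

GQ is vertical with |GQ| = 26.9 and Q on the −y side, so Q = (0.0000, -26.900). The virtual corner opposite G is at (59.300, -26.900). Tangency of A1 to JD means the radius VD is perpendicular to JD and since A1 is tangent to CQ there, VC ⟂ CQ, with radius 9.2, so the center V sits 9.2 in from both sides at V = (50.100, -17.700). Then |GV| = |V − G| = 53.135.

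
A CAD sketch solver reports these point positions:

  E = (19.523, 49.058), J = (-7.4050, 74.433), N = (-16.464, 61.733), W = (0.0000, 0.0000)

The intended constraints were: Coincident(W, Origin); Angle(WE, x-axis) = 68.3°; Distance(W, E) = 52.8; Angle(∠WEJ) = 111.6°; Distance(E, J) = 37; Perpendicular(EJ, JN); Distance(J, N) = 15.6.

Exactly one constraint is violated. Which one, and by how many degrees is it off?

Perpendicular(EJ, JN) — off by 7.80°.

W = (0.00, 0.00) ✓; WE at 68.30° ✓; |WE| = 52.80 ✓; ∠WEJ = 111.6° ✓; |EJ| = 37.00 ✓; ∠(EJ, JN) = 97.80° ✗; |JN| = 15.60 ✓.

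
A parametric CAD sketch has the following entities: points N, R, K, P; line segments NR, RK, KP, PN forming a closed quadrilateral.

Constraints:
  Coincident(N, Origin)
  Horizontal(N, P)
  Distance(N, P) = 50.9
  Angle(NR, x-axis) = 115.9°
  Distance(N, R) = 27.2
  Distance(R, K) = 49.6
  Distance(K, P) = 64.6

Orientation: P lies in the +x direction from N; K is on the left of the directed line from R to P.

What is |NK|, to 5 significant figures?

63.437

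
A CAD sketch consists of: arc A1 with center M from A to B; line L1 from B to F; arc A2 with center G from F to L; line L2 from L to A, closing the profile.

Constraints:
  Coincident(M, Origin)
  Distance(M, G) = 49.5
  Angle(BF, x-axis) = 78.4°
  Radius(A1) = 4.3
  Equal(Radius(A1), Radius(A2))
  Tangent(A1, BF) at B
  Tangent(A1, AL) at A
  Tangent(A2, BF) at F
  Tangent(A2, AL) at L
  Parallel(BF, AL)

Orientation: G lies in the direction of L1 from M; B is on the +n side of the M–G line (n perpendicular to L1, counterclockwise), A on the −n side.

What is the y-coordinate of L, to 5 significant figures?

47.624

Tangency of A1 to both parallel lines with radius 4.3 puts B and A at M ± 4.3·n: B = (-4.2122, 0.86464), A = (4.2122, -0.86464). Equal radii place F and L the same way about G: F = G + 4.3·n = (5.7412, 49.354), L = G − 4.3·n = (14.166, 47.624). So L.y = 47.624.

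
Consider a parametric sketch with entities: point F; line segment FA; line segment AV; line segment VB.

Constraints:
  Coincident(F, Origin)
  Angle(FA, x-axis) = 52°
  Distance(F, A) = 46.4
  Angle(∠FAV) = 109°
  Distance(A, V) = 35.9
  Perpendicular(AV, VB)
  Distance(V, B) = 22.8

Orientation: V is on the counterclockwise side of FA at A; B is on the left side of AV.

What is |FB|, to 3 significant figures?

55.2

∠FAV = 109.0°, so AV runs at 52.0° + (180° − 109.0°) = 123° from the x-axis; with |AV| = 35.9, V = A + 35.9·(cos 123°, sin 123°) = (9.01, 66.7). The perpendicularity gives VB at right angles to AV; with |VB| = 22.8 on the left of AV, B = V + 22.8·(-0.839, -0.545) = (-10.1, 54.3). Then |FB| = |B − F| = 55.2.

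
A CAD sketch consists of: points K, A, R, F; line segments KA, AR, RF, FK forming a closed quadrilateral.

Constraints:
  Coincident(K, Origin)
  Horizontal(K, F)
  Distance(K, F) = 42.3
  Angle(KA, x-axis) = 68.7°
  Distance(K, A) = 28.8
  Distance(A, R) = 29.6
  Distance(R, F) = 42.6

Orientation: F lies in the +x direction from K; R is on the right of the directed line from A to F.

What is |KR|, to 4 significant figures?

0.8000

Checks: |AR| = 29.60 ✓; |RF| = 42.60 ✓.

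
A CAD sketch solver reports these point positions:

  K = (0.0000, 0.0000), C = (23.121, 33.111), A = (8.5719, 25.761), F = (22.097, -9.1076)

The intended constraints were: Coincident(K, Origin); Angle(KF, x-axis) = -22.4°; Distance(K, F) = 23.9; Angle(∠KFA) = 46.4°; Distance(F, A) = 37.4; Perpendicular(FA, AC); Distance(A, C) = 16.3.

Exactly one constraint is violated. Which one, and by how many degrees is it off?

Perpendicular(FA, AC) — off by 5.60°.

K = (0.00, 0.00) ✓; KF at -22.40° ✓; |KF| = 23.90 ✓; ∠KFA = 46.40° ✓; |FA| = 37.40 ✓; ∠(FA, AC) = 84.40° ✗; |AC| = 16.30 ✓.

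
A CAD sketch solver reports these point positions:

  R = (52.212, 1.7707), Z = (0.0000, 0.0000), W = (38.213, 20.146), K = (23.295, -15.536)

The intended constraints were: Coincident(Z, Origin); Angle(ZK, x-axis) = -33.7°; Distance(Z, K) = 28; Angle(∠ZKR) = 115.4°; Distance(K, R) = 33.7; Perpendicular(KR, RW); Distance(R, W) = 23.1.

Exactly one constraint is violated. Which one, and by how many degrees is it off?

Perpendicular(KR, RW) — off by 6.40°.

Z = (0.00, 0.00) ✓; ZK at -33.70° ✓; |ZK| = 28.00 ✓; ∠ZKR = 115.4° ✓; |KR| = 33.70 ✓; ∠(KR, RW) = 96.40° ✗; |RW| = 23.10 ✓.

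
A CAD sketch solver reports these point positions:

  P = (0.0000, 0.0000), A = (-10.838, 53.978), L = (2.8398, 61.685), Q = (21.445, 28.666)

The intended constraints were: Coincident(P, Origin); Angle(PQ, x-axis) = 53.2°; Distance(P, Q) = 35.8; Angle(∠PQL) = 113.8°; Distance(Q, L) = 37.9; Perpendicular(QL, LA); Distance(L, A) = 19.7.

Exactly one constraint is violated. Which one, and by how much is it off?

Distance(L, A) = 19.7 — off by 4.00.

P = (0.00, 0.00) ✓; PQ at 53.20° ✓; |PQ| = 35.80 ✓; ∠PQL = 113.8° ✓; |QL| = 37.90 ✓; ∠(QL, LA) = 90.00° ✓; |LA| = 15.70 ✗.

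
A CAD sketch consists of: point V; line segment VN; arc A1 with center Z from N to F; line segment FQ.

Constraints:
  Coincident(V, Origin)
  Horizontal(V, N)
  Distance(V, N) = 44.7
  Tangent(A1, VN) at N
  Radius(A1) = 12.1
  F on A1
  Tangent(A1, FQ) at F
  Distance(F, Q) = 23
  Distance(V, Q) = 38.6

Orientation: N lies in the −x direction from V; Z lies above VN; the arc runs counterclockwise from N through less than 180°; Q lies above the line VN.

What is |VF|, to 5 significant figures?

34.292

Checks: |ZF| = 12.10 ✓; ∠(ZF, FQ) = 90.00° ✓; |FQ| = 23.00 ✓; |VQ| = 38.60 ✓.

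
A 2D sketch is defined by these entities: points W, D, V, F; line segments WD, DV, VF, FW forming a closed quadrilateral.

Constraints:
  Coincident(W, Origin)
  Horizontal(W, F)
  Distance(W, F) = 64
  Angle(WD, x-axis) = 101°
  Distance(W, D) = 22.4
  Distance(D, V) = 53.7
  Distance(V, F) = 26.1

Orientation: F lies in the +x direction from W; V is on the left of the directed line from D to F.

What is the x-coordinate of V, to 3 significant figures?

49.4

W is at the origin; W and F share the same y with |WF| = 64.0 and F in +x, so F = (64.0, 0). WD runs at 101.0° with |WD| = 22.4, so D = (-4.27, 22.0). V is determined by |DV| = 53.7 and |VF| = 26.1 together: it lies at the intersection of circle(D, 53.7) and circle(F, 26.1). With |DF| = 71.7, the foot of the radical line on DF is 51.2 from D and the perpendicular offset is √(53.7² − 51.2²) = 16.1. Taking the left-of-DF solution: V = (49.4, 21.7).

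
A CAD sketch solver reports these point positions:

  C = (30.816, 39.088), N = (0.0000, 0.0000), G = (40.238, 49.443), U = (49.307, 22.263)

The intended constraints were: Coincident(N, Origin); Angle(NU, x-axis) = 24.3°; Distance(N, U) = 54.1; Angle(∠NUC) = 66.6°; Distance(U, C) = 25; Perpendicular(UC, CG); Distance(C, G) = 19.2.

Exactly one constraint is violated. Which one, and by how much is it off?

Distance(C, G) = 19.2 — off by 5.20.

N = (0.00, 0.00) ✓; NU at 24.30° ✓; |NU| = 54.10 ✓; ∠NUC = 66.60° ✓; |UC| = 25.00 ✓; ∠(UC, CG) = 90.00° ✓; |CG| = 14.00 ✗.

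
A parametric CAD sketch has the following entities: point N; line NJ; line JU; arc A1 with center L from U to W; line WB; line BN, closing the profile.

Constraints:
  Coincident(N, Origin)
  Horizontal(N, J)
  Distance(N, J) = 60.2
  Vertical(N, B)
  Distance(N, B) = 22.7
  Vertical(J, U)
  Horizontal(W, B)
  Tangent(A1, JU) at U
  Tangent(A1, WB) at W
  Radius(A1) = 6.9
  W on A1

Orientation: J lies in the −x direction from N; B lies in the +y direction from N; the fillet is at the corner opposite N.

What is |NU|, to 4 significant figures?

62.24

N is at the origin; N and J share the same y with |NJ| = 60.2 and J on the −x side, so J = (-60.20, 0.000). N and B share the same x with |NB| = 22.7 and B on the +y side, so B = (0.000, 22.70). The virtual corner opposite N is at (-60.20, 22.70). Tangency of A1 to JU means the radius LU is perpendicular to JU and the tangent condition forces LW to be normal to WB, with radius 6.9, so the center L sits 6.9 in from both sides at L = (-53.30, 15.80). That places the tangent points at U = (-60.20, 15.80) on JU and W = (-53.30, 22.70) on WB. Then |NU| = |U − N| = 62.24.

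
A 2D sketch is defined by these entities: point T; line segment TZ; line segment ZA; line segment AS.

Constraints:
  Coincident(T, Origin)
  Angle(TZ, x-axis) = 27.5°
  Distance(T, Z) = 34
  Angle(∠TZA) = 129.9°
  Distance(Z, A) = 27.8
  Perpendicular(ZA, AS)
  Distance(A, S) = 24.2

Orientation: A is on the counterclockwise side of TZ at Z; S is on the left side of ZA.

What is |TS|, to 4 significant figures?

49.65

T is at the origin; TZ runs at 27.5° with length 34.0, so Z = 34.0·(cos 27.5°, sin 27.5°) = (30.16, 15.70). ∠TZA = 129.9°, so ZA runs at 27.5° + (180° − 129.9°) = 77.60° from the x-axis; with |ZA| = 27.8, A = Z + 27.8·(cos 77.60°, sin 77.60°) = (36.13, 42.85). The perpendicularity gives AS at right angles to ZA; with |AS| = 24.2 on the left of ZA, S = A + 24.2·(-0.9767, 0.2147) = (12.49, 48.05). Then |TS| = |S − T| = 49.65.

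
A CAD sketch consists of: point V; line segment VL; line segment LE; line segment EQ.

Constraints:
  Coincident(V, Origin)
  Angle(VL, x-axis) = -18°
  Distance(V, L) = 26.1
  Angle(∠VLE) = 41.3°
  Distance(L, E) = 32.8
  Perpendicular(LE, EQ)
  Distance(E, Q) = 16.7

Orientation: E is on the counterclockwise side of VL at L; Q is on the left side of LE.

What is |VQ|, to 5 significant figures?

13.202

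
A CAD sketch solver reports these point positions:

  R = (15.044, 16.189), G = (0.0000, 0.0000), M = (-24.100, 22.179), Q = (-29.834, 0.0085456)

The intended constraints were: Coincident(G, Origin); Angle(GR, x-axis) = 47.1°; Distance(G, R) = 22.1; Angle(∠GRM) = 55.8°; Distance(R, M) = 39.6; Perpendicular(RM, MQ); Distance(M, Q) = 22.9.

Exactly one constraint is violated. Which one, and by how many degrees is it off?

Perpendicular(RM, MQ) — off by 5.80°.

G = (0.00, 0.00) ✓; GR at 47.10° ✓; |GR| = 22.10 ✓; ∠GRM = 55.80° ✓; |RM| = 39.60 ✓; ∠(RM, MQ) = 84.20° ✗; |MQ| = 22.90 ✓.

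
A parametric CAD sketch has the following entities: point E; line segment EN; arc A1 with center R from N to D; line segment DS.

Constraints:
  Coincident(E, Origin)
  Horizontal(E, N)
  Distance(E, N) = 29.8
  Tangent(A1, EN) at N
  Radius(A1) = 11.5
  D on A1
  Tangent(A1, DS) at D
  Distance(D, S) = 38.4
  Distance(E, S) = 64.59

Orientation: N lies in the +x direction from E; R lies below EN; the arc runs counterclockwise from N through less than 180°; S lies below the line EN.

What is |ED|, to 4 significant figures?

26.80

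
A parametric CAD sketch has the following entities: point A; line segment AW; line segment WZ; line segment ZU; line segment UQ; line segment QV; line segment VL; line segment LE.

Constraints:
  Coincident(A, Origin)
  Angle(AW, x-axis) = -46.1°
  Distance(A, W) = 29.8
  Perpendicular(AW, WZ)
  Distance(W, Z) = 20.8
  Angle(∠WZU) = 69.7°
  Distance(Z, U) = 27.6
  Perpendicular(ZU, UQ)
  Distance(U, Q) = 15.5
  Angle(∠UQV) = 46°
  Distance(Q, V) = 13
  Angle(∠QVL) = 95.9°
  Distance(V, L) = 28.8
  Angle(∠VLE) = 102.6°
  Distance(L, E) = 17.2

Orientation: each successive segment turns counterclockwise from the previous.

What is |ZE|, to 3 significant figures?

52.3

A is at the origin; AW runs at -46.1° with length 29.8, so W = (20.7, -21.5). AW ⟂ WZ, so WZ runs at 43.9°; with |WZ| = 20.8, Z = (35.7, -7.05). ∠WZU = 69.7° gives ZU at 154° from the x-axis; with |ZU| = 27.6, U = (10.8, 4.96). ZU is perpendicular to UQ, so UQ runs at -116°; with |UQ| = 15.5, Q = (4.06, -8.99). ∠UQV = 46.0° gives QV at 18.2° from the x-axis; with |QV| = 13.0, V = (16.4, -4.93). ∠QVL = 95.9° gives VL at 102° from the x-axis; with |VL| = 28.8, L = (10.3, 23.2). ∠VLE = 102.6° gives LE at 180° from the x-axis; with |LE| = 17.2, E = (-6.93, 23.3). Then |ZE| = |E − Z| = 52.3.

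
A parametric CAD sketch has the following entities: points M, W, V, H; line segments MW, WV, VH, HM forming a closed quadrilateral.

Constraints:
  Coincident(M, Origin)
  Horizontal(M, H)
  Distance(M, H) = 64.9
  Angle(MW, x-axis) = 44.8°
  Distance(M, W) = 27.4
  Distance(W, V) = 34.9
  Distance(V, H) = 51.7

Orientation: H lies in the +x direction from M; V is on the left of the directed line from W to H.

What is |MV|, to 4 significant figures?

62.23

M is at the origin; MH is horizontal with |MH| = 64.9 and H in +x, so H = (64.9, 0). MW runs at 44.8° with |MW| = 27.4, so W = (19.44, 19.31). V is determined by |WV| = 34.9 and |VH| = 51.7 together: it lies at the intersection of circle(W, 34.9) and circle(H, 51.7). With |WH| = 49.39, the foot of the radical line on WH is 9.965 from W and the perpendicular offset is √(34.9² − 9.965²) = 33.45. Taking the left-of-WH solution: V = (41.69, 46.20).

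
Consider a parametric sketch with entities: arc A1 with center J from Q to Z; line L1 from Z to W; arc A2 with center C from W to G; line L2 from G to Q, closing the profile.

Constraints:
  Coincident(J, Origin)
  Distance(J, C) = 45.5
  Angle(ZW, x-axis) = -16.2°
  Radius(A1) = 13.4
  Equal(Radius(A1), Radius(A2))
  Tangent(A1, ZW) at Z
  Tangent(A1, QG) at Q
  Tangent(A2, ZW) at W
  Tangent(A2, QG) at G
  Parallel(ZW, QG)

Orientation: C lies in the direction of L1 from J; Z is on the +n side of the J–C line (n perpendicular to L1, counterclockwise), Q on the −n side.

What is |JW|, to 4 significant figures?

47.43

The slot axis is L1's direction at -16.2°, so u = (cos -16.2°, sin -16.2°) = (0.9603, -0.2790) and n = (−sin -16.2°, cos -16.2°) = (0.2790, 0.9603). J is at the origin and C lies 45.5 along u from J, so C = 45.5·u = (43.69, -12.69). Tangency of A1 to both parallel lines with radius 13.4 puts Z and Q at J ± 13.4·n: Z = (3.738, 12.87), Q = (-3.738, -12.87). Equal radii place W and G the same way about C: W = C + 13.4·n = (47.43, 0.1738), G = C − 13.4·n = (39.95, -25.56). Then |JW| = |W − J| = 47.43.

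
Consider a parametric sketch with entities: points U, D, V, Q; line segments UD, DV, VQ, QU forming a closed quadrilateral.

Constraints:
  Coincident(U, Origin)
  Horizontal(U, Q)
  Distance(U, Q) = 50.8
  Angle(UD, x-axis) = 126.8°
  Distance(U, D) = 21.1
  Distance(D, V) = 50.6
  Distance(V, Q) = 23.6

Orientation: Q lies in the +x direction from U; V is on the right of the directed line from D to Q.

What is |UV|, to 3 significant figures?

31.6

U is at the origin; UQ is horizontal with |UQ| = 50.8 and Q in +x, so Q = (50.8, 0). UD runs at 126.8° with |UD| = 21.1, so D = (-12.6, 16.9). V is determined by |DV| = 50.6 and |VQ| = 23.6 together: it lies at the intersection of circle(D, 50.6) and circle(Q, 23.6). With |DQ| = 65.7, the foot of the radical line on DQ is 48.1 from D and the perpendicular offset is √(50.6² − 48.1²) = 15.8. Taking the right-of-DQ solution: V = (29.8, -10.7).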